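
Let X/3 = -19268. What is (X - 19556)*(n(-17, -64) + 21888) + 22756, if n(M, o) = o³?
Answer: 18586226916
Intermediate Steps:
X = -57804 (X = 3*(-19268) = -57804)
(X - 19556)*(n(-17, -64) + 21888) + 22756 = (-57804 - 19556)*((-64)³ + 21888) + 22756 = -77360*(-262144 + 21888) + 22756 = -77360*(-240256) + 22756 = 18586204160 + 22756 = 18586226916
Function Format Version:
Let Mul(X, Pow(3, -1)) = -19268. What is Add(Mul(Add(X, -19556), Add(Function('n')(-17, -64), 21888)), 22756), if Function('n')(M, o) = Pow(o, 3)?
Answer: 18586226916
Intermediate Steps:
X = -57804 (X = Mul(3, -19268) = -57804)
Add(Mul(Add(X, -19556), Add(Function('n')(-17, -64), 21888)), 22756) = Add(Mul(Add(-57804, -19556), Add(Pow(-64, 3), 21888)), 22756) = Add(Mul(-77360, Add(-262144, 21888)), 22756) = Add(Mul(-77360, -240256), 22756) = Add(18586204160, 22756) = 18586226916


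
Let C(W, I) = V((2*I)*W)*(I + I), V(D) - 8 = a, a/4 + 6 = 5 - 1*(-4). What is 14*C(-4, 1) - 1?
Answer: 559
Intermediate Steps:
a = 12 (a = -24 + 4*(5 - 1*(-4)) = -24 + 4*(5 + 4) = -24 + 4*9 = -24 + 36 = 12)
V(D) = 20 (V(D) = 8 + 12 = 20)
C(W, I) = 40*I (C(W, I) = 20*(I + I) = 20*(2*I) = 40*I)
14*C(-4, 1) - 1 = 14*(40*1) - 1 = 14*40 - 1 = 560 - 1 = 559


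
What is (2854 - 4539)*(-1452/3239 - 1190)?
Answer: 6497127470/3239 ≈ 2.0059e+6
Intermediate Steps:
(2854 - 4539)*(-1452/3239 - 1190) = -1685*(-1452*1/3239 - 1190) = -1685*(-1452/3239 - 1190) = -1685*(-3855862/3239) = 6497127470/3239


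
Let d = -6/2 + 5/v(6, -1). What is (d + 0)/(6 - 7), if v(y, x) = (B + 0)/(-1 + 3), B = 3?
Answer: -1/3 ≈ -0.33333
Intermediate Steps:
v(y, x) = 3/2 (v(y, x) = (3 + 0)/(-1 + 3) = 3/2)
d = 1/3 (d = -6/2 + 5/(3/2) = -6*1/2 + 5*(2/3) = -3 + 10/3 = 1/3 ≈ 0.33333)
(d + 0)/(6 - 7) = (1/3 + 0)/(6 - 7) = (1/3)/(-1) = -1*1/3 = -1/3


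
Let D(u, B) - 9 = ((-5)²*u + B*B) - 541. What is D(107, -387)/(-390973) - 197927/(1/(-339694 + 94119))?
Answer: 19003603542701413/390973 ≈ 4.8606e+10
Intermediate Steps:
D(u, B) = -532 + B² + 25*u (D(u, B) = 9 + (((-5)²*u + B*B) - 541) = 9 + ((25*u + B²) - 541) = 9 + ((B² + 25*u) - 541) = 9 + (-541 + B² + 25*u) = -532 + B² + 25*u)
D(107, -387)/(-390973) - 197927/(1/(-339694 + 94119)) = (-532 + (-387)² + 25*107)/(-390973) - 197927/(1/(-339694 + 94119)) = (-532 + 149769 + 2675)*(-1/390973) - 197927/(1/(-245575)) = 151912*(-1/390973) - 197927/(-1/245575) = -151912/390973 - 197927*(-245575) = -151912/390973 + 48605923025 = 19003603542701413/390973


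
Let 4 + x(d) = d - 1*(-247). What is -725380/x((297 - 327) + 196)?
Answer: -725380/409 ≈ -1773.5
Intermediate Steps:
x(d) = 243 + d (x(d) = -4 + (d - 1*(-247)) = -4 + (d + 247) = -4 + (247 + d) = 243 + d)
-725380/x((297 - 327) + 196) = -725380/(243 + ((297 - 327) + 196)) = -725380/(243 + (-30 + 196)) = -725380/(243 + 166) = -725380/409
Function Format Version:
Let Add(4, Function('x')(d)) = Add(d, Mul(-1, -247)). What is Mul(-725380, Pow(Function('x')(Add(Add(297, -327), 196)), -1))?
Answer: Rational(-725380, 409) ≈ -1773.5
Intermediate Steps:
Function('x')(d) = Add(243, d) (Function('x')(d) = Add(-4, Add(d, Mul(-1, -247))) = Add(-4, Add(d, 247)) = Add(-4, Add(247, d)) = Add(243, d))
Mul(-725380, Pow(Function('x')(Add(Add(297, -327), 196)), -1)) = Mul(-725380, Pow(Add(243, Add(Add(297, -327), 196)), -1)) = Mul(-725380, Pow(Add(243, Add(-30, 196)), -1)) = Mul(-725380, Pow(Add(243, 166), -1)) = Mul(-725380, Pow(409, -1)) = Mul(-725380, Rational(1, 409)) = Rational(-725380, 409)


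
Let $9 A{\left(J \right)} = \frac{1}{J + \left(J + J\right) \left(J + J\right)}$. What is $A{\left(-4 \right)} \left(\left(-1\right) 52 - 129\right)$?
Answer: $- \frac{181}{540} \approx -0.33519$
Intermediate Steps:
$A{\left(J \right)} = \frac{1}{9 \left(J + 4 J^{2}\right)}$ ($A{\left(J \right)} = \frac{1}{9 \left(J + \left(J + J\right) \left(J + J\right)\right)} = \frac{1}{9 \left(J + 2 J 2 J\right)} = \frac{1}{9 \left(J + 4 J^{2}\right)}$)
$A{\left(-4 \right)} \left(\left(-1\right) 52 - 129\right) = \frac{1}{9 \left(-4\right) \left(1 + 4 \left(-4\right)\right)} \left(\left(-1\right) 52 - 129\right) = \frac{1}{9} \left(- \frac{1}{4}\right) \frac{1}{1 - 16} \left(-52 - 129\right) = \frac{1}{9} \left(- \frac{1}{4}\right) \frac{1}{-15} \left(-181\right) = \frac{1}{9} \left(- \frac{1}{4}\right) \left(- \frac{1}{15}\right) \left(-181\right) = \frac{1}{540} \left(-181\right) = - \frac{181}{540}$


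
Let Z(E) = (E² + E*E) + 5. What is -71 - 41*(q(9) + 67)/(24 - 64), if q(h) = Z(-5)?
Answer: 1081/20 ≈ 54.050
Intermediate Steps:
Z(E) = 5 + 2*E² (Z(E) = (E² + E²) + 5 = 2*E² + 5 = 5 + 2*E²)
q(h) = 55 (q(h) = 5 + 2*(-5)² = 5 + 2*25 = 5 + 50 = 55)
-71 - 41*(q(9) + 67)/(24 - 64) = -71 - 41*(55 + 67)/(24 - 64) = -71 - 5002/(-40) = -71 - 5002*(-1)/40 = -71 - 41*(-61/20) = -71 + 2501/20 = 1081/20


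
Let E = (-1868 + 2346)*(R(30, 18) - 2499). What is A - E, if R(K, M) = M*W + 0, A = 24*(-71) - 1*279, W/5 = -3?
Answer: 1321599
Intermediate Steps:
W = -15 (W = 5*(-3) = -15)
A = -1983 (A = -1704 - 279 = -1983)
R(K, M) = -15*M (R(K, M) = M*(-15) + 0 = -15*M + 0 = -15*M)
E = -1323582 (E = (-1868 + 2346)*(-15*18 - 2499) = 478*(-270 - 2499) = 478*(-2769) = -1323582)
A - E = -1983 - 1*(-1323582) = -1983 + 1323582 = 1321599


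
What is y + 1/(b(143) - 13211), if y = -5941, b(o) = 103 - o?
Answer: -78724192/13251 ≈ -5941.0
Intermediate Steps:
y + 1/(b(143) - 13211) = -5941 + 1/((103 - 1*143) - 13211) = -5941 + 1/((103 - 143) - 13211) = -5941 + 1/(-40 - 13211) = -5941 + 1/(-13251) = -5941 - 1/13251 = -78724192/13251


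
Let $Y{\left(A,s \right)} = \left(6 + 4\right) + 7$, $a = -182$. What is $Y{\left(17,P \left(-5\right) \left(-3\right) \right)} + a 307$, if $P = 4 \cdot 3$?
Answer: $-55857$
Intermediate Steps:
$P = 12$
$Y{\left(A,s \right)} = 17$ ($Y{\left(A,s \right)} = 10 + 7 = 17$)
$Y{\left(17,P \left(-5\right) \left(-3\right) \right)} + a 307 = 17 - 55874 = -55857$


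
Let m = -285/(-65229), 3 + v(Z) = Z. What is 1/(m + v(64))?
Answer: 21743/1326418 ≈ 0.016392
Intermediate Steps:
v(Z) = -3 + Z
m = 95/21743 (m = -285*(-1/65229) = 95/21743 ≈ 0.0043692)
1/(m + v(64)) = 1/(95/21743 + (-3 + 64)) = 1/(95/21743 + 61) = 1/(1326418/21743) = 21743/1326418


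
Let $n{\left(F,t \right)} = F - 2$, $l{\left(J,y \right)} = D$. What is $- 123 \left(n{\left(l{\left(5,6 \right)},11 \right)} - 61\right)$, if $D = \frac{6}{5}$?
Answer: $\frac{38007}{5} \approx 7601.4$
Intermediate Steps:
$D = \frac{6}{5}$ ($D = 6 \cdot \frac{1}{5} = \frac{6}{5} \approx 1.2$)
$l{\left(J,y \right)} = \frac{6}{5}$
$n{\left(F,t \right)} = -2 + F$ ($n{\left(F,t \right)} = F - 2 = -2 + F$)
$- 123 \left(n{\left(l{\left(5,6 \right)},11 \right)} - 61\right) = - 123 \left(\left(-2 + \frac{6}{5}\right) - 61\right) = - 123 \left(- \frac{4}{5} - 61\right) = \left(-123\right) \left(- \frac{309}{5}\right) = \frac{38007}{5}$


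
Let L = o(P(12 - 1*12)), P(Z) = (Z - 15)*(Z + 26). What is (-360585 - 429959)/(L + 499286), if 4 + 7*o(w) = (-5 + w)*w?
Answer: -691726/456131 ≈ -1.5165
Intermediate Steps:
P(Z) = (-15 + Z)*(26 + Z)
o(w) = -4/7 + w*(-5 + w)/7 (o(w) = -4/7 + ((-5 + w)*w)/7 = -4/7 + (w*(-5 + w))/7 = -4/7 + w*(-5 + w)/7)
L = 154046/7 (L = -4/7 - 5*(-390 + (12 - 1*12)² + 11*(12 - 1*12))/7 + (-390 + (12 - 1*12)² + 11*(12 - 1*12))²/7 = -4/7 - 5*(-390 + (12 - 12)² + 11*(12 - 12))/7 + (-390 + (12 - 12)² + 11*(12 - 12))²/7 = -4/7 - 5*(-390 + 0² + 11*0)/7 + (-390 + 0² + 11*0)²/7 = -4/7 - 5*(-390 + 0 + 0)/7 + (-390 + 0 + 0)²/7 = -4/7 - 5/7*(-390) + (⅐)*(-390)² = -4/7 + 1950/7 + (⅐)*152100 = -4/7 + 1950/7 + 152100/7 = 154046/7 ≈ 22007.)
(-360585 - 429959)/(L + 499286) = (-360585 - 429959)/(154046/7 + 499286) = -790544/3649048/7 = -790544*7/3649048 = -691726/456131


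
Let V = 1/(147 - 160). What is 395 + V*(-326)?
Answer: 5461/13 ≈ 420.08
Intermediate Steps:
V = -1/13 (V = 1/(-13) = -1/13 ≈ -0.076923)
395 + V*(-326) = 395 - 1/13*(-326) = 395 + 326/13 = 5461/13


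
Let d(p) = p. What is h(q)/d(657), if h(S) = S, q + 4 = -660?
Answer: -664/657 ≈ -1.0107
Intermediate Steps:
q = -664 (q = -4 - 660 = -664)
h(q)/d(657) = -664/657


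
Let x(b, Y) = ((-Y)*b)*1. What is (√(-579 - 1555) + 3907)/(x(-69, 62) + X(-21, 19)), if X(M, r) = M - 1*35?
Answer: 3907/4222 + I*√2134/4222 ≈ 0.92539 + 0.010942*I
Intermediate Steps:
X(M, r) = -35 + M (X(M, r) = M - 35 = -35 + M)
x(b, Y) = -Y*b (x(b, Y) = -Y*b*1 = -Y*b)
(√(-579 - 1555) + 3907)/(x(-69, 62) + X(-21, 19)) = (√(-579 - 1555) + 3907)/(-1*62*(-69) + (-35 - 21)) = (√(-2134) + 3907)/(4278 - 56) = (I*√2134 + 3907)/4222 = (3907 + I*√2134)*(1/4222) = 3907/4222 + I*√2134/4222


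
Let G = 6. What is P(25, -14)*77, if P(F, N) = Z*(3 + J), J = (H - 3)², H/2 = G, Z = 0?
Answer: 0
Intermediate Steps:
H = 12 (H = 2*6 = 12)
J = 81 (J = (12 - 3)² = 9² = 81)
P(F, N) = 0 (P(F, N) = 0*(3 + 81) = 0*84 = 0)
P(25, -14)*77 = 0*77 = 0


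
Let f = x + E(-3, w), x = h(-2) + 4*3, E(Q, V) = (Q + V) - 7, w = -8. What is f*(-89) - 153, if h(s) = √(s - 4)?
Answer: 381 - 89*I*√6 ≈ 381.0 - 218.0*I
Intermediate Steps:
h(s) = √(-4 + s)
E(Q, V) = -7 + Q + V
x = 12 + I*√6 (x = √(-4 - 2) + 4*3 = √(-6) + 12 = I*√6 + 12 = 12 + I*√6 ≈ 12.0 + 2.4495*I)
f = -6 + I*√6 (f = (12 + I*√6) + (-7 - 3 - 8) = (12 + I*√6) - 18 = -6 + I*√6 ≈ -6.0 + 2.4495*I)
f*(-89) - 153 = (-6 + I*√6)*(-89) - 153 = (534 - 89*I*√6) - 153 = 381 - 89*I*√6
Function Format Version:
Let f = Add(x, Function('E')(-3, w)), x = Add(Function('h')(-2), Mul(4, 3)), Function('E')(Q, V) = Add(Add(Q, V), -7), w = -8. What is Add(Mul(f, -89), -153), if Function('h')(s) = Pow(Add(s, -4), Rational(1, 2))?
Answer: Add(381, Mul(-89, I, Pow(6, Rational(1, 2)))) ≈ Add(381.00, Mul(-218.00, I))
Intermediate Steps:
Function('h')(s) = Pow(Add(-4, s), Rational(1, 2))
Function('E')(Q, V) = Add(-7, Q, V)
x = Add(12, Mul(I, Pow(6, Rational(1, 2)))) (x = Add(Pow(Add(-4, -2), Rational(1, 2)), Mul(4, 3)) = Add(Pow(-6, Rational(1, 2)), 12) = Add(Mul(I, Pow(6, Rational(1, 2))), 12) = Add(12, Mul(I, Pow(6, Rational(1, 2)))) ≈ Add(12.000, Mul(2.4495, I)))
f = Add(-6, Mul(I, Pow(6, Rational(1, 2)))) (f = Add(Add(12, Mul(I, Pow(6, Rational(1, 2)))), Add(-7, -3, -8)) = Add(Add(12, Mul(I, Pow(6, Rational(1, 2)))), -18) = Add(-6, Mul(I, Pow(6, Rational(1, 2)))) ≈ Add(-6.0000, Mul(2.4495, I)))
Add(Mul(f, -89), -153) = Add(Mul(Add(-6, Mul(I, Pow(6, Rational(1, 2)))), -89), -153) = Add(Add(534, Mul(-89, I, Pow(6, Rational(1, 2)))), -153) = Add(381, Mul(-89, I, Pow(6, Rational(1, 2))))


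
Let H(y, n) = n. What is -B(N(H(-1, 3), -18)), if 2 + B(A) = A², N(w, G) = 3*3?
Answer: -79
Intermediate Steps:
N(w, G) = 9
B(A) = -2 + A²
-B(N(H(-1, 3), -18)) = -(-2 + 9²) = -(-2 + 81) = -1*79 = -79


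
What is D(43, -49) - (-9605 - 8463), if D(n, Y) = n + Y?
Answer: 18062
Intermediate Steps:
D(n, Y) = Y + n
D(43, -49) - (-9605 - 8463) = (-49 + 43) - (-9605 - 8463) = -6 - 1*(-18068) = -6 + 18068 = 18062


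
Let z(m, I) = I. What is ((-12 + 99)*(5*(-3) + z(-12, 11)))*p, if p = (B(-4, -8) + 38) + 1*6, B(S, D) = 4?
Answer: -16704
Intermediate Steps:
p = 48 (p = (4 + 38) + 1*6 = 42 + 6 = 48)
((-12 + 99)*(5*(-3) + z(-12, 11)))*p = ((-12 + 99)*(5*(-3) + 11))*48 = (87*(-15 + 11))*48 = (87*(-4))*48 = -348*48 = -16704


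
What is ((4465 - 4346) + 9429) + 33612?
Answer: 43160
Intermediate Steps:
((4465 - 4346) + 9429) + 33612 = (119 + 9429) + 33612 = 9548 + 33612 = 43160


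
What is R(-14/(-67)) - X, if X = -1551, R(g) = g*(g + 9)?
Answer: 6971077/4489 ≈ 1552.9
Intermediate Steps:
R(g) = g*(9 + g)
R(-14/(-67)) - X = (-14/(-67))*(9 - 14/(-67)) - 1*(-1551) = (-14*(-1/67))*(9 - 14*(-1/67)) + 1551 = 14*(9 + 14/67)/67 + 1551 = (14/67)*(617/67) + 1551 = 8638/4489 + 1551 = 6971077/4489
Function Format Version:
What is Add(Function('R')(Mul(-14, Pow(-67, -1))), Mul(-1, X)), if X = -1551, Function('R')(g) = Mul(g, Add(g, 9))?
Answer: Rational(6971077, 4489) ≈ 1552.9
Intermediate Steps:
Function('R')(g) = Mul(g, Add(9, g))
Add(Function('R')(Mul(-14, Pow(-67, -1))), Mul(-1, X)) = Add(Mul(Mul(-14, Pow(-67, -1)), Add(9, Mul(-14, Pow(-67, -1)))), Mul(-1, -1551)) = Add(Mul(Mul(-14, Rational(-1, 67)), Add(9, Mul(-14, Rational(-1, 67)))), 1551) = Add(Mul(Rational(14, 67), Add(9, Rational(14, 67))), 1551) = Add(Mul(Rational(14, 67), Rational(617, 67)), 1551) = Add(Rational(8638, 4489), 1551) = Rational(6971077, 4489)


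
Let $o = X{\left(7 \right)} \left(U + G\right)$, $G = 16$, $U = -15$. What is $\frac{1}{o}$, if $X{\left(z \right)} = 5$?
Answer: $\frac{1}{5} \approx 0.2$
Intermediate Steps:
$o = 5$ ($o = 5 \left(-15 + 16\right) = 5 \cdot 1 = 5$)
$\frac{1}{o} = \frac{1}{5}$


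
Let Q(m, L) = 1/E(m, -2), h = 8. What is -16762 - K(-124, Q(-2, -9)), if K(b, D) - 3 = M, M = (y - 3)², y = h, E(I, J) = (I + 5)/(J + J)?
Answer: -16790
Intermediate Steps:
E(I, J) = (5 + I)/(2*J) (E(I, J) = (5 + I)/((2*J)) = (5 + I)*(1/(2*J)) = (5 + I)/(2*J))
y = 8
Q(m, L) = 1/(-5/4 - m/4) (Q(m, L) = 1/((½)*(5 + m)/(-2)) = 1/((½)*(-½)*(5 + m)) = 1/(-5/4 - m/4))
M = 25 (M = (8 - 3)² = 5² = 25)
K(b, D) = 28 (K(b, D) = 3 + 25 = 28)
-16762 - K(-124, Q(-2, -9)) = -16762 - 1*28 = -16762 - 28 = -16790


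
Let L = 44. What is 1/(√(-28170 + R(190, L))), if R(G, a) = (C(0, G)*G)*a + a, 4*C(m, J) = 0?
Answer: -I*√574/4018 ≈ -0.0059627*I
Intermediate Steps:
C(m, J) = 0 (C(m, J) = (¼)*0 = 0)
R(G, a) = a (R(G, a) = (0*G)*a + a = 0*a + a = 0 + a = a)
1/(√(-28170 + R(190, L))) = 1/(√(-28170 + 44)) = 1/(√(-28126)) = 1/(7*I*√574) = -I*√574/4018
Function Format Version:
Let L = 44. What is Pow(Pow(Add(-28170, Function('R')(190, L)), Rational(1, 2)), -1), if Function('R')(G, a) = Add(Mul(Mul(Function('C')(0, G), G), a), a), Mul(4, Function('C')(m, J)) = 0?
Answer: Mul(Rational(-1, 4018), I, Pow(574, Rational(1, 2))) ≈ Mul(-0.0059627, I)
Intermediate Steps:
Function('C')(m, J) = 0 (Function('C')(m, J) = Mul(Rational(1, 4), 0) = 0)
Function('R')(G, a) = a (Function('R')(G, a) = Add(Mul(Mul(0, G), a), a) = Add(Mul(0, a), a) = Add(0, a) = a)
Pow(Pow(Add(-28170, Function('R')(190, L)), Rational(1, 2)), -1) = Pow(Pow(Add(-28170, 44), Rational(1, 2)), -1) = Pow(Pow(-28126, Rational(1, 2)), -1) = Pow(Mul(7, I, Pow(574, Rational(1, 2))), -1) = Mul(Rational(-1, 4018), I, Pow(574, Rational(1, 2)))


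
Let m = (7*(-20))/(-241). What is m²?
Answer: 19600/58081 ≈ 0.33746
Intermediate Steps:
m = 140/241 (m = -140*(-1/241) = 140/241 ≈ 0.58091)
m² = (140/241)² = 19600/58081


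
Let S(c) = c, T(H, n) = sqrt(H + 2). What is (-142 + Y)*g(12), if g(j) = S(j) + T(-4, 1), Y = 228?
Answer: 1032 + 86*I*sqrt(2) ≈ 1032.0 + 121.62*I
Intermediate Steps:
T(H, n) = sqrt(2 + H)
g(j) = j + I*sqrt(2) (g(j) = j + sqrt(2 - 4) = j + sqrt(-2) = j + I*sqrt(2))
(-142 + Y)*g(12) = (-142 + 228)*(12 + I*sqrt(2)) = 86*(12 + I*sqrt(2)) = 1032 + 86*I*sqrt(2)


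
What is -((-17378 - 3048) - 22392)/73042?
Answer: 21409/36521 ≈ 0.58621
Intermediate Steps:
-((-17378 - 3048) - 22392)/73042 = -(-20426 - 22392)/73042 = -(-42818)/73042 = -1*(-21409/36521) = 21409/36521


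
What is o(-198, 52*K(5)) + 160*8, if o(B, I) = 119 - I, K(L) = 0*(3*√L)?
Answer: 1399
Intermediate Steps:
K(L) = 0
o(-198, 52*K(5)) + 160*8 = (119 - 52*0) + 160*8 = (119 - 1*0) + 1280 = (119 + 0) + 1280 = 119 + 1280 = 1399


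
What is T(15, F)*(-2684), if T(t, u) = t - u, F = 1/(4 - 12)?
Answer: -81191/2 ≈ -40596.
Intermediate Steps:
F = -1/8 (F = 1/(-8) = -1/8 ≈ -0.12500)
T(15, F)*(-2684) = (15 - 1*(-1/8))*(-2684) = (15 + 1/8)*(-2684) = (121/8)*(-2684) = -81191/2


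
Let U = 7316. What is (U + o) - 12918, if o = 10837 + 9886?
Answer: 15121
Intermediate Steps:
o = 20723
(U + o) - 12918 = (7316 + 20723) - 12918 = 28039 - 12918 = 15121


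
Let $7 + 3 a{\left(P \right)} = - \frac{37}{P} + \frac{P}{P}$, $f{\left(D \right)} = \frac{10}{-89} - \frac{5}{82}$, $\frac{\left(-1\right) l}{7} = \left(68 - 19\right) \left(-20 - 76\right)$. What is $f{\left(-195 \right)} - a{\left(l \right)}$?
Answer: $\frac{658579765}{360462816} \approx 1.827$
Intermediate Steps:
$l = 32928$ ($l = - 7 \left(68 - 19\right) \left(-20 - 76\right) = - 7 \cdot 49 \left(-96\right) = \left(-7\right) \left(-4704\right) = 32928$)
$f{\left(D \right)} = - \frac{1265}{7298}$ ($f{\left(D \right)} = 10 \left(- \frac{1}{89}\right) - \frac{5}{82} = - \frac{10}{89} - \frac{5}{82} = - \frac{1265}{7298}$)
$a{\left(P \right)} = -2 - \frac{37}{3 P}$ ($a{\left(P \right)} = - \frac{7}{3} + \frac{- \frac{37}{P} + \frac{P}{P}}{3} = - \frac{7}{3} + \frac{- \frac{37}{P} + 1}{3} = - \frac{7}{3} + \frac{1 - \frac{37}{P}}{3} = - \frac{7}{3} + \left(\frac{1}{3} - \frac{37}{3 P}\right) = -2 - \frac{37}{3 P}$)
$f{\left(-195 \right)} - a{\left(l \right)} = - \frac{1265}{7298} - \left(-2 - \frac{37}{3 \cdot 32928}\right) = - \frac{1265}{7298} - \left(-2 - \frac{37}{98784}\right) = - \frac{1265}{7298} - - \frac{197605}{98784} = - \frac{1265}{7298} + \frac{197605}{98784} = \frac{658579765}{360462816}$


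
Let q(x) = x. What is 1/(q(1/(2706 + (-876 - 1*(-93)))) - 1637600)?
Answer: -1923/3149104799 ≈ -6.1065e-7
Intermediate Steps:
1/(q(1/(2706 + (-876 - 1*(-93)))) - 1637600) = 1/(1/(2706 + (-876 - 1*(-93))) - 1637600) = 1/(1/(2706 + (-876 + 93)) - 1637600) = 1/(1/(2706 - 783) - 1637600) = 1/(1/1923 - 1637600) = 1/(-3149104799/1923) = -1923/3149104799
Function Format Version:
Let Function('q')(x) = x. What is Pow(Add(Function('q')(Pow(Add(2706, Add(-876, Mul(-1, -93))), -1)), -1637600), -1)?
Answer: Rational(-1923, 3149104799) ≈ -6.1065e-7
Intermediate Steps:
Pow(Add(Function('q')(Pow(Add(2706, Add(-876, Mul(-1, -93))), -1)), -1637600), -1) = Pow(Add(Pow(Add(2706, Add(-876, Mul(-1, -93))), -1), -1637600), -1) = Pow(Add(Pow(Add(2706, Add(-876, 93)), -1), -1637600), -1) = Pow(Add(Pow(Add(2706, -783), -1), -1637600), -1) = Pow(Add(Pow(1923, -1), -1637600), -1) = Pow(Add(Rational(1, 1923), -1637600), -1) = Pow(Rational(-3149104799, 1923), -1) = Rational(-1923, 3149104799)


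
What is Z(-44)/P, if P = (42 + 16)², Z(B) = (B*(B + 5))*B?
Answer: -18876/841 ≈ -22.445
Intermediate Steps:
Z(B) = B²*(5 + B) (Z(B) = (B*(5 + B))*B = B²*(5 + B))
P = 3364 (P = 58² = 3364)
Z(-44)/P = ((-44)²*(5 - 44))/3364 = (1936*(-39))*(1/3364) = -75504*1/3364 = -18876/841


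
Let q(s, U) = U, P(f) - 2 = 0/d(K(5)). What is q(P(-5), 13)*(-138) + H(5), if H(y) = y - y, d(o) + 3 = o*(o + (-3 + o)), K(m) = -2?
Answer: -1794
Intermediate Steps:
d(o) = -3 + o*(-3 + 2*o) (d(o) = -3 + o*(o + (-3 + o)) = -3 + o*(-3 + 2*o))
P(f) = 2 (P(f) = 2 + 0/(-3 - 3*(-2) + 2*(-2)²) = 2 + 0/(-3 + 6 + 2*4) = 2 + 0/(-3 + 6 + 8) = 2 + 0/11 = 2 + 0*(1/11) = 2 + 0 = 2)
H(y) = 0
q(P(-5), 13)*(-138) + H(5) = 13*(-138) + 0 = -1794 + 0 = -1794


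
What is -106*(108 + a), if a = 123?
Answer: -24486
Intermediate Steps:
-106*(108 + a) = -106*(108 + 123) = -106*231 = -24486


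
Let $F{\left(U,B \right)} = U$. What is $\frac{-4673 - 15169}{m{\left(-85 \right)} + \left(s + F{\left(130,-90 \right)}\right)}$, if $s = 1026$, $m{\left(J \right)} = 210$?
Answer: $- \frac{9921}{683} \approx -14.526$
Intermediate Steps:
$\frac{-4673 - 15169}{m{\left(-85 \right)} + \left(s + F{\left(130,-90 \right)}\right)} = \frac{-4673 - 15169}{210 + \left(1026 + 130\right)} = - \frac{19842}{210 + 1156} = - \frac{19842}{1366} = \left(-19842\right) \frac{1}{1366} = - \frac{9921}{683}$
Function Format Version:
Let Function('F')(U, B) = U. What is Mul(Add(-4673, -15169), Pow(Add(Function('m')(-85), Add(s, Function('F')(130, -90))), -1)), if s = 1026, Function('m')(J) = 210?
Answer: Rational(-9921, 683) ≈ -14.526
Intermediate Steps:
Mul(Add(-4673, -15169), Pow(Add(Function('m')(-85), Add(s, Function('F')(130, -90))), -1)) = Mul(Add(-4673, -15169), Pow(Add(210, Add(1026, 130)), -1)) = Mul(-19842, Pow(Add(210, 1156), -1)) = Mul(-19842, Pow(1366, -1)) = Mul(-19842, Rational(1, 1366)) = Rational(-9921, 683)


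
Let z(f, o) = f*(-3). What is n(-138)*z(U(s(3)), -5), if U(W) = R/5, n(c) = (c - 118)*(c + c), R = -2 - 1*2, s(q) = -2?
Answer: 847872/5 ≈ 1.6957e+5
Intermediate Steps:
R = -4 (R = -2 - 2 = -4)
n(c) = 2*c*(-118 + c) (n(c) = (-118 + c)*(2*c) = 2*c*(-118 + c))
U(W) = -⅘ (U(W) = -4/5 = -4*⅕ = -⅘)
z(f, o) = -3*f
n(-138)*z(U(s(3)), -5) = (2*(-138)*(-118 - 138))*(-3*(-⅘)) = (2*(-138)*(-256))*(12/5) = 70656*(12/5) = 847872/5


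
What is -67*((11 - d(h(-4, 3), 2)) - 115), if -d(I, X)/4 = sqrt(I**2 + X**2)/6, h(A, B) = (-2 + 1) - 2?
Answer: 6968 - 134*sqrt(13)/3 ≈ 6807.0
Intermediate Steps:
h(A, B) = -3 (h(A, B) = -1 - 2 = -3)
d(I, X) = -2*sqrt(I**2 + X**2)/3 (d(I, X) = -4*sqrt(I**2 + X**2)/6 = -2*sqrt(I**2 + X**2)/3)
-67*((11 - d(h(-4, 3), 2)) - 115) = -67*((11 - (-2)*sqrt((-3)**2 + 2**2)/3) - 115) = -67*((11 - (-2)*sqrt(9 + 4)/3) - 115) = -67*((11 - (-2)*sqrt(13)/3) - 115) = -67*((11 + 2*sqrt(13)/3) - 115) = -67*(-104 + 2*sqrt(13)/3) = 6968 - 134*sqrt(13)/3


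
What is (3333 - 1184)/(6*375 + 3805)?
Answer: 307/865 ≈ 0.35491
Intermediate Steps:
(3333 - 1184)/(6*375 + 3805) = 2149/(2250 + 3805) = 2149/6055 = 2149*(1/6055) = 307/865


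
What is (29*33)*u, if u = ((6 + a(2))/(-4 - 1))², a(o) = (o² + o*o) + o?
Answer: 244992/25 ≈ 9799.7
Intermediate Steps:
a(o) = o + 2*o² (a(o) = (o² + o²) + o = 2*o² + o = o + 2*o²)
u = 256/25 (u = ((6 + 2*(1 + 2*2))/(-4 - 1))² = ((6 + 2*(1 + 4))/(-5))² = ((6 + 2*5)*(-⅕))² = ((6 + 10)*(-⅕))² = (16*(-⅕))² = (-16/5)² = 256/25 ≈ 10.240)
(29*33)*u = (29*33)*(256/25) = 957*(256/25) = 244992/25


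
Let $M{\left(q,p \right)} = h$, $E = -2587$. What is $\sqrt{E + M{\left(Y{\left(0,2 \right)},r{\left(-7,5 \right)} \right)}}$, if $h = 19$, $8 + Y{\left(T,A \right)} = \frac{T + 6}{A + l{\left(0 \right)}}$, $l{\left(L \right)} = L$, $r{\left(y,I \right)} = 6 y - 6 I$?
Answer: $2 i \sqrt{642} \approx 50.675 i$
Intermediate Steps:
$r{\left(y,I \right)} = - 6 I + 6 y$
$Y{\left(T,A \right)} = -8 + \frac{6 + T}{A}$ ($Y{\left(T,A \right)} = -8 + \frac{T + 6}{A + 0} = -8 + \frac{6 + T}{A}$)
$M{\left(q,p \right)} = 19$
$\sqrt{E + M{\left(Y{\left(0,2 \right)},r{\left(-7,5 \right)} \right)}} = \sqrt{-2587 + 19} = \sqrt{-2568} = 2 i \sqrt{642}$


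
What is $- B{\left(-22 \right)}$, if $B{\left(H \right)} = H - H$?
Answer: $0$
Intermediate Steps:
$B{\left(H \right)} = 0$
$- B{\left(-22 \right)} = \left(-1\right) 0 = 0$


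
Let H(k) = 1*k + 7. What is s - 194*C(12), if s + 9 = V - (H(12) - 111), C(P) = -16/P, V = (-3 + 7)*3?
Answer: 1061/3 ≈ 353.67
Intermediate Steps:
H(k) = 7 + k (H(k) = k + 7 = 7 + k)
V = 12 (V = 4*3 = 12)
s = 95 (s = -9 + (12 - ((7 + 12) - 111)) = -9 + (12 - (19 - 111)) = -9 + (12 - 1*(-92)) = -9 + (12 + 92) = -9 + 104 = 95)
s - 194*C(12) = 95 - (-3104)/12 = 95 - 194*(-4/3) = 95 + 776/3 = 1061/3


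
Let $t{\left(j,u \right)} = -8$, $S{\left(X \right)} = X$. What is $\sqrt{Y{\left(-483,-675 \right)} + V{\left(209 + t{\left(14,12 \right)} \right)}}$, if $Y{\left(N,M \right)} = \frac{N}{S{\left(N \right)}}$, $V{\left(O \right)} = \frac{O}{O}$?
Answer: $\sqrt{2} \approx 1.4142$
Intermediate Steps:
$V{\left(O \right)} = 1$
$Y{\left(N,M \right)} = 1$ ($Y{\left(N,M \right)} = \frac{N}{N} = 1$)
$\sqrt{Y{\left(-483,-675 \right)} + V{\left(209 + t{\left(14,12 \right)} \right)}} = \sqrt{1 + 1} = \sqrt{2}$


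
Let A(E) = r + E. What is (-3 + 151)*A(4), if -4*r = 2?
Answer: 518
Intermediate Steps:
r = -1/2 (r = -1/4*2 = -1/2 ≈ -0.50000)
A(E) = -1/2 + E
(-3 + 151)*A(4) = (-3 + 151)*(-1/2 + 4) = 148*(7/2) = 518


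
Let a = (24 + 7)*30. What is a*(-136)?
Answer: -126480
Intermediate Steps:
a = 930 (a = 31*30 = 930)
a*(-136) = 930*(-136) = -126480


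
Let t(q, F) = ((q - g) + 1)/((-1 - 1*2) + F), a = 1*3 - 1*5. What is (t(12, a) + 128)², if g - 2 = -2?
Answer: 393129/25 ≈ 15725.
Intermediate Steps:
g = 0 (g = 2 - 2 = 0)
a = -2 (a = 3 - 5 = -2)
t(q, F) = (1 + q)/(-3 + F) (t(q, F) = ((q - 1*0) + 1)/((-1 - 1*2) + F) = ((q + 0) + 1)/((-1 - 2) + F) = (q + 1)/(-3 + F) = (1 + q)/(-3 + F))
(t(12, a) + 128)² = ((1 + 12)/(-3 - 2) + 128)² = (13/(-5) + 128)² = (-⅕*13 + 128)² = (-13/5 + 128)² = (627/5)² = 393129/25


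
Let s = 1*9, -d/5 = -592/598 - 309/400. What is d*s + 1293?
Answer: 32825679/23920 ≈ 1372.3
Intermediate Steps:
d = 210791/23920 (d = -5*(-592/598 - 309/400) = -5*(-592*1/598 - 309*1/400) = -5*(-296/299 - 309/400) = -5*(-210791/119600) = 210791/23920 ≈ 8.8123)
s = 9
d*s + 1293 = (210791/23920)*9 + 1293 = 1897119/23920 + 1293 = 32825679/23920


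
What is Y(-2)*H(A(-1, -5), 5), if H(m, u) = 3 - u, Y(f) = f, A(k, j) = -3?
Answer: 4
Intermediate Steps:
Y(-2)*H(A(-1, -5), 5) = -2*(3 - 1*5) = -2*(3 - 5) = -2*(-2) = 4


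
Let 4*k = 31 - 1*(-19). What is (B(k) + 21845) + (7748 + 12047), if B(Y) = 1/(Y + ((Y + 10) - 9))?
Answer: 1082641/26 ≈ 41640.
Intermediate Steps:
k = 25/2 (k = (31 - 1*(-19))/4 = (31 + 19)/4 = (¼)*50 = 25/2 ≈ 12.500)
B(Y) = 1/(1 + 2*Y) (B(Y) = 1/(Y + ((10 + Y) - 9)) = 1/(Y + (1 + Y)) = 1/(1 + 2*Y))
(B(k) + 21845) + (7748 + 12047) = (1/(1 + 2*(25/2)) + 21845) + (7748 + 12047) = (1/(1 + 25) + 21845) + 19795 = (1/26 + 21845) + 19795 = 567971/26 + 19795 = 1082641/26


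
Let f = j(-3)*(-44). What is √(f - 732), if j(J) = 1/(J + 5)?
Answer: I*√754 ≈ 27.459*I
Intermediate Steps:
j(J) = 1/(5 + J)
f = -22 (f = -44/(5 - 3) = -44/2 = (½)*(-44) = -22)
√(f - 732) = √(-22 - 732) = √(-754) = I*√754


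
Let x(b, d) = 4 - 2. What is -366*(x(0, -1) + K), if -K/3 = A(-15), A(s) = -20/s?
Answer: 732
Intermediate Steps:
x(b, d) = 2
K = -4 (K = -(-60)/(-15) = -(-60)*(-1)/15 = -3*4/3 = -4)
-366*(x(0, -1) + K) = -366*(2 - 4) = -366*(-2) = 732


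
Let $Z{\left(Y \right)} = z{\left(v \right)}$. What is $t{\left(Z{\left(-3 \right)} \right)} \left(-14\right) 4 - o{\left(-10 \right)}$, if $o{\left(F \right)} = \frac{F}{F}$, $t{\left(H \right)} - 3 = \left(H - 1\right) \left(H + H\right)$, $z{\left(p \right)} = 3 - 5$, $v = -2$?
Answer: $-841$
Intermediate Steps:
$z{\left(p \right)} = -2$
$Z{\left(Y \right)} = -2$
$t{\left(H \right)} = 3 + 2 H \left(-1 + H\right)$ ($t{\left(H \right)} = 3 + \left(H - 1\right) \left(H + H\right) = 3 + \left(-1 + H\right) 2 H = 3 + 2 H \left(-1 + H\right)$)
$o{\left(F \right)} = 1$
$t{\left(Z{\left(-3 \right)} \right)} \left(-14\right) 4 - o{\left(-10 \right)} = \left(3 - -4 + 2 \left(-2\right)^{2}\right) \left(-14\right) 4 - 1 = \left(3 + 4 + 2 \cdot 4\right) \left(-14\right) 4 - 1 = \left(3 + 4 + 8\right) \left(-14\right) 4 - 1 = 15 \left(-14\right) 4 - 1 = \left(-210\right) 4 - 1 = -840 - 1 = -841$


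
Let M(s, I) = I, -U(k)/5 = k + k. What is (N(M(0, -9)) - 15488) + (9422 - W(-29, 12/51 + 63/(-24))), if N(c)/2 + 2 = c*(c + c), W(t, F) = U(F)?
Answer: -392353/68 ≈ -5769.9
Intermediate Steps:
U(k) = -10*k (U(k) = -5*(k + k) = -10*k)
W(t, F) = -10*F
N(c) = -4 + 4*c**2 (N(c) = -4 + 2*(c*(c + c)) = -4 + 2*(c*(2*c)) = -4 + 2*(2*c**2) = -4 + 4*c**2)
(N(M(0, -9)) - 15488) + (9422 - W(-29, 12/51 + 63/(-24))) = ((-4 + 4*(-9)**2) - 15488) + (9422 - (-10)*(12/51 + 63/(-24))) = ((-4 + 4*81) - 15488) + (9422 - (-10)*(12*(1/51) + 63*(-1/24))) = ((-4 + 324) - 15488) + (9422 - (-10)*(4/17 - 21/8)) = (320 - 15488) + (9422 - (-10)*(-325)/136) = -15168 + (9422 - 1*1625/68) = -15168 + (9422 - 1625/68) = -15168 + 639071/68 = -392353/68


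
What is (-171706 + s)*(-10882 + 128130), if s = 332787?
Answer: 18886425088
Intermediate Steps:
(-171706 + s)*(-10882 + 128130) = (-171706 + 332787)*(-10882 + 128130) = 161081*117248 = 18886425088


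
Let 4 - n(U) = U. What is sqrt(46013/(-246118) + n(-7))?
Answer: 127*sqrt(40609470)/246118 ≈ 3.2883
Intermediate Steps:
n(U) = 4 - U
sqrt(46013/(-246118) + n(-7)) = sqrt(46013/(-246118) + (4 - 1*(-7))) = sqrt(46013*(-1/246118) + (4 + 7)) = sqrt(-46013/246118 + 11) = sqrt(2661285/246118) = 127*sqrt(40609470)/246118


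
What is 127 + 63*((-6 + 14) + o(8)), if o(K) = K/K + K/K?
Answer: 757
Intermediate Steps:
o(K) = 2 (o(K) = 1 + 1 = 2)
127 + 63*((-6 + 14) + o(8)) = 127 + 63*((-6 + 14) + 2) = 127 + 63*(8 + 2) = 127 + 63*10 = 127 + 630 = 757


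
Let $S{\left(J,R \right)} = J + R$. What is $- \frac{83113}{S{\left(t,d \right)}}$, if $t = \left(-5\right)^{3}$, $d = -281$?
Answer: $\frac{83113}{406} \approx 204.71$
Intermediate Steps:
$t = -125$
$- \frac{83113}{S{\left(t,d \right)}} = - \frac{83113}{-125 - 281} = - \frac{83113}{-406} = \left(-83113\right) \left(- \frac{1}{406}\right) = \frac{83113}{406}$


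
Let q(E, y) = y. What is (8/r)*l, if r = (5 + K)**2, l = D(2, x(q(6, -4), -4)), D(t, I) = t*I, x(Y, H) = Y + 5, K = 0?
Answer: 16/25 ≈ 0.64000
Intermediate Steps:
x(Y, H) = 5 + Y
D(t, I) = I*t
l = 2 (l = (5 - 4)*2 = 1*2 = 2)
r = 25 (r = (5 + 0)**2 = 5**2 = 25)
(8/r)*l = (8/25)*2 = 16/25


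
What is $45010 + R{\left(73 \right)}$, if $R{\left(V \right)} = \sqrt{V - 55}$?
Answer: $45010 + 3 \sqrt{2} \approx 45014.0$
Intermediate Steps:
$R{\left(V \right)} = \sqrt{-55 + V}$
$45010 + R{\left(73 \right)} = 45010 + \sqrt{-55 + 73} = 45010 + \sqrt{18} = 45010 + 3 \sqrt{2}$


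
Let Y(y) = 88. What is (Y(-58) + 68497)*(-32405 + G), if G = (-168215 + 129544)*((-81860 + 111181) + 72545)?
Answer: -270176375495235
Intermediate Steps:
G = -3939260086 (G = -38671*(29321 + 72545) = -38671*101866 = -3939260086)
(Y(-58) + 68497)*(-32405 + G) = (88 + 68497)*(-32405 - 3939260086) = 68585*(-3939292491) = -270176375495235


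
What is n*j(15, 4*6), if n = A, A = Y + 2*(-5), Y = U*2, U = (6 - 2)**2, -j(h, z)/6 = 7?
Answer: -924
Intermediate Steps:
j(h, z) = -42 (j(h, z) = -6*7 = -42)
U = 16 (U = 4**2 = 16)
Y = 32 (Y = 16*2 = 32)
A = 22 (A = 32 + 2*(-5) = 32 - 10 = 22)
n = 22
n*j(15, 4*6) = 22*(-42) = -924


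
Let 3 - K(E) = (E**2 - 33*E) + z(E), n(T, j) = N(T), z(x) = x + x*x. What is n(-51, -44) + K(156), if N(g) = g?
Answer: -43728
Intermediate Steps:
z(x) = x + x**2
n(T, j) = T
K(E) = 3 - E**2 + 33*E - E*(1 + E) (K(E) = 3 - ((E**2 - 33*E) + E*(1 + E)) = 3 - (E**2 - 33*E + E*(1 + E)) = 3 + (-E**2 + 33*E - E*(1 + E)) = 3 - E**2 + 33*E - E*(1 + E))
n(-51, -44) + K(156) = -51 + (3 - 2*156**2 + 32*156) = -51 + (3 - 2*24336 + 4992) = -51 + (3 - 48672 + 4992) = -51 - 43677 = -43728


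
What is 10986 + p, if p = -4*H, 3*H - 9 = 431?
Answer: 31198/3 ≈ 10399.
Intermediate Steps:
H = 440/3 (H = 3 + (⅓)*431 = 3 + 431/3 = 440/3 ≈ 146.67)
p = -1760/3 (p = -4*440/3 = -1760/3 ≈ -586.67)
10986 + p = 10986 - 1760/3 = 31198/3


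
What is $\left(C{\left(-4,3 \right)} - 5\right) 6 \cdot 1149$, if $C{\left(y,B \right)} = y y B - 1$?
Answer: $289548$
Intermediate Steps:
$C{\left(y,B \right)} = -1 + B y^{2}$ ($C{\left(y,B \right)} = y^{2} B - 1 = B y^{2} - 1 = -1 + B y^{2}$)
$\left(C{\left(-4,3 \right)} - 5\right) 6 \cdot 1149 = \left(\left(-1 + 3 \left(-4\right)^{2}\right) - 5\right) 6 \cdot 1149 = \left(\left(-1 + 3 \cdot 16\right) - 5\right) 6 \cdot 1149 = \left(\left(-1 + 48\right) - 5\right) 6 \cdot 1149 = \left(47 - 5\right) 6 \cdot 1149 = 42 \cdot 6 \cdot 1149 = 252 \cdot 1149 = 289548$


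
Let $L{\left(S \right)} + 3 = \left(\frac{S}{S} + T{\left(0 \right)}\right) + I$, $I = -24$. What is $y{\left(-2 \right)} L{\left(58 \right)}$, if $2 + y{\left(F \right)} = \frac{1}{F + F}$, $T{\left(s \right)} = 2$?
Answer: $54$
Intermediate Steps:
$L{\left(S \right)} = -24$ ($L{\left(S \right)} = -3 + \left(\left(\frac{S}{S} + 2\right) - 24\right) = -3 + \left(\left(1 + 2\right) - 24\right) = -3 + \left(3 - 24\right) = -3 - 21 = -24$)
$y{\left(F \right)} = -2 + \frac{1}{2 F}$ ($y{\left(F \right)} = -2 + \frac{1}{F + F} = -2 + \frac{1}{2 F}$)
$y{\left(-2 \right)} L{\left(58 \right)} = \left(-2 + \frac{1}{2 \left(-2\right)}\right) \left(-24\right) = \left(-2 + \frac{1}{2} \left(- \frac{1}{2}\right)\right) \left(-24\right) = \left(-2 - \frac{1}{4}\right) \left(-24\right) = \left(- \frac{9}{4}\right) \left(-24\right) = 54$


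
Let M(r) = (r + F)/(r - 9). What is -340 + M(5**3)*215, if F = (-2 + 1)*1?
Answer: -3195/29 ≈ -110.17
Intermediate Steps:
F = -1 (F = -1*1 = -1)
M(r) = (-1 + r)/(-9 + r) (M(r) = (r - 1)/(r - 9) = (-1 + r)/(-9 + r))
-340 + M(5**3)*215 = -340 + ((-1 + 5**3)/(-9 + 5**3))*215 = -340 + ((-1 + 125)/(-9 + 125))*215 = -340 + (124/116)*215 = -340 + ((1/116)*124)*215 = -340 + (31/29)*215 = -340 + 6665/29 = -3195/29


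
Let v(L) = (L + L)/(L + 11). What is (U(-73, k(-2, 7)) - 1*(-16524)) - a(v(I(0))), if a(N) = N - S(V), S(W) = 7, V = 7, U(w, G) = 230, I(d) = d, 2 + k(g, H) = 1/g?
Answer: 16761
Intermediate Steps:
k(g, H) = -2 + 1/g
v(L) = 2*L/(11 + L) (v(L) = (2*L)/(11 + L) = 2*L/(11 + L))
a(N) = -7 + N (a(N) = N - 1*7 = N - 7 = -7 + N)
(U(-73, k(-2, 7)) - 1*(-16524)) - a(v(I(0))) = (230 - 1*(-16524)) - (-7 + 2*0/(11 + 0)) = (230 + 16524) - (-7 + 2*0/11) = 16754 - (-7 + 2*0*(1/11)) = 16754 - (-7 + 0) = 16754 - 1*(-7) = 16754 + 7 = 16761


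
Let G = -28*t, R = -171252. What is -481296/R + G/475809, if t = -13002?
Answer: 8093063516/2263423413 ≈ 3.5756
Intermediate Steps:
G = 364056 (G = -28*(-13002) = 364056)
-481296/R + G/475809 = -481296/(-171252) + 364056/475809 = -481296*(-1/171252) + 364056*(1/475809) = 40108/14271 + 121352/158603 = 8093063516/2263423413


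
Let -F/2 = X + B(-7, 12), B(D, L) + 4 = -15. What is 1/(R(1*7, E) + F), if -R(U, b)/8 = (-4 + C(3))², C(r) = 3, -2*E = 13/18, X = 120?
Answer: -1/210 ≈ -0.0047619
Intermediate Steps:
B(D, L) = -19 (B(D, L) = -4 - 15 = -19)
E = -13/36 (E = -13/(2*18) = -½*13/18 = -13/36 ≈ -0.36111)
R(U, b) = -8 (R(U, b) = -8*(-4 + 3)² = -8*(-1)² = -8*1 = -8)
F = -202 (F = -2*(120 - 19) = -2*101 = -202)
1/(R(1*7, E) + F) = 1/(-8 - 202) = 1/(-210) = -1/210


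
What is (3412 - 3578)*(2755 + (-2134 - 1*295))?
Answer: -54116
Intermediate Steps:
(3412 - 3578)*(2755 + (-2134 - 1*295)) = -166*(2755 + (-2134 - 295)) = -166*(2755 - 2429) = -166*326 = -54116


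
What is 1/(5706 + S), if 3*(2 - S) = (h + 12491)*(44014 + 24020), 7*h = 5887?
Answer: -1/302337388 ≈ -3.3076e-9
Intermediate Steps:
h = 841 (h = (⅐)*5887 = 841)
S = -302343094 (S = 2 - (841 + 12491)*(44014 + 24020)/3 = 2 - 4444*68034 = 2 - ⅓*907029288 = 2 - 302343096 = -302343094)
1/(5706 + S) = 1/(5706 - 302343094) = 1/(-302337388) = -1/302337388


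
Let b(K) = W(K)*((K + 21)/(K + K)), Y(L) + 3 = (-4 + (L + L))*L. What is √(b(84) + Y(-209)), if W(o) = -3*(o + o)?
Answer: 26*√130 ≈ 296.45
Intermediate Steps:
Y(L) = -3 + L*(-4 + 2*L) (Y(L) = -3 + (-4 + (L + L))*L = -3 + (-4 + 2*L)*L = -3 + L*(-4 + 2*L))
W(o) = -6*o
b(K) = -63 - 3*K (b(K) = (-6*K)*((K + 21)/(K + K)) = (-6*K)*((21 + K)/((2*K))) = (-6*K)*((21 + K)*(1/(2*K))) = (-6*K)*((21 + K)/(2*K)) = -63 - 3*K)
√(b(84) + Y(-209)) = √((-63 - 3*84) + (-3 - 4*(-209) + 2*(-209)²)) = √((-63 - 252) + (-3 + 836 + 2*43681)) = √(-315 + (-3 + 836 + 87362)) = √(-315 + 88195) = √87880 = 26*√130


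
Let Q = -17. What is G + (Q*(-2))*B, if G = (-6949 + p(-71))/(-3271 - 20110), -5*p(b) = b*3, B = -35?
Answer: -139082418/116905 ≈ -1189.7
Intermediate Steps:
p(b) = -3*b/5 (p(b) = -b*3/5 = -3*b/5)
G = 34532/116905 (G = (-6949 - 3/5*(-71))/(-3271 - 20110) = (-6949 + 213/5)/(-23381) = -34532/5*(-1/23381) = 34532/116905 ≈ 0.29539)
G + (Q*(-2))*B = 34532/116905 - 17*(-2)*(-35) = 34532/116905 + 34*(-35) = 34532/116905 - 1190 = -139082418/116905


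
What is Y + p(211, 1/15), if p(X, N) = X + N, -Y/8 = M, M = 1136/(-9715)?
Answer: 6178802/29145 ≈ 212.00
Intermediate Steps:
M = -1136/9715 (M = 1136*(-1/9715) = -1136/9715 ≈ -0.11693)
Y = 9088/9715 (Y = -8*(-1136/9715) = 9088/9715 ≈ 0.93546)
p(X, N) = N + X
Y + p(211, 1/15) = 9088/9715 + (1/15 + 211) = 9088/9715 + 3166/15 = 6178802/29145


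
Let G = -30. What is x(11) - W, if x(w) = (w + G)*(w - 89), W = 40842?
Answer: -39360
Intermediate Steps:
x(w) = (-89 + w)*(-30 + w) (x(w) = (w - 30)*(w - 89) = (-30 + w)*(-89 + w) = (-89 + w)*(-30 + w))
x(11) - W = (2670 + 11² - 119*11) - 1*40842 = (2670 + 121 - 1309) - 40842 = 1482 - 40842 = -39360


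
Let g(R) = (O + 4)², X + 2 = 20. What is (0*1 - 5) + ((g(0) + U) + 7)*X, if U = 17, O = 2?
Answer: 1075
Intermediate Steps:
X = 18 (X = -2 + 20 = 18)
g(R) = 36 (g(R) = (2 + 4)² = 6² = 36)
(0*1 - 5) + ((g(0) + U) + 7)*X = (0*1 - 5) + ((36 + 17) + 7)*18 = (0 - 5) + (53 + 7)*18 = -5 + 60*18 = -5 + 1080 = 1075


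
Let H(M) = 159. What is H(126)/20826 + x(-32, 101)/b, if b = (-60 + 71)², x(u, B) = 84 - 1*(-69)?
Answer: 1068539/839982 ≈ 1.2721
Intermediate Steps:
x(u, B) = 153 (x(u, B) = 84 + 69 = 153)
b = 121 (b = 11² = 121)
H(126)/20826 + x(-32, 101)/b = 159/20826 + 153/121 = 159*(1/20826) + 153*(1/121) = 53/6942 + 153/121 = 1068539/839982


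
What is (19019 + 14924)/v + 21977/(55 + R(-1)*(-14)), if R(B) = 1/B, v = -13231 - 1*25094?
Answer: 13332166/41975 ≈ 317.62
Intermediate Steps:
v = -38325 (v = -13231 - 25094 = -38325)
(19019 + 14924)/v + 21977/(55 + R(-1)*(-14)) = (19019 + 14924)/(-38325) + 21977/(55 - 14/(-1)) = 33943*(-1/38325) + 21977/(55 - 1*(-14)) = -4849/5475 + 21977/(55 + 14) = -4849/5475 + 21977/69 = 13332166/41975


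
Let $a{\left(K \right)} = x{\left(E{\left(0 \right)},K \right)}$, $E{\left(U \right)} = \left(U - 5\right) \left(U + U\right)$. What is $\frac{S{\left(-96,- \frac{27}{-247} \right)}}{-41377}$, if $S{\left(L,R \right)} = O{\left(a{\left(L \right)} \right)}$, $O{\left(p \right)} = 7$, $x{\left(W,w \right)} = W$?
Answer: $- \frac{1}{5911} \approx -0.00016918$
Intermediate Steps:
$E{\left(U \right)} = 2 U \left(-5 + U\right)$ ($E{\left(U \right)} = \left(-5 + U\right) 2 U = 2 U \left(-5 + U\right)$)
$a{\left(K \right)} = 0$ ($a{\left(K \right)} = 2 \cdot 0 \left(-5 + 0\right) = 2 \cdot 0 \left(-5\right) = 0$)
$S{\left(L,R \right)} = 7$
$\frac{S{\left(-96,- \frac{27}{-247} \right)}}{-41377} = \frac{7}{-41377} = 7 \left(- \frac{1}{41377}\right) = - \frac{1}{5911}$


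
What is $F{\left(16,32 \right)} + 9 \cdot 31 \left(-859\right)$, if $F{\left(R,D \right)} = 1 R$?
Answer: $-239645$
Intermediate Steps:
$F{\left(R,D \right)} = R$
$F{\left(16,32 \right)} + 9 \cdot 31 \left(-859\right) = 16 + 9 \cdot 31 \left(-859\right) = 16 + 279 \left(-859\right) = 16 - 239661 = -239645$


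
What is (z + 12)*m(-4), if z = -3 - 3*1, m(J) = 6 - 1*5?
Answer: 6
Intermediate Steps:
m(J) = 1 (m(J) = 6 - 5 = 1)
z = -6 (z = -3 - 3 = -6)
(z + 12)*m(-4) = (-6 + 12)*1 = 6*1 = 6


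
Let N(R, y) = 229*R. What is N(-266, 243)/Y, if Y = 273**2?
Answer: -8702/10647 ≈ -0.81732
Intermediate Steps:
Y = 74529
N(-266, 243)/Y = (229*(-266))/74529 = -60914*1/74529 = -8702/10647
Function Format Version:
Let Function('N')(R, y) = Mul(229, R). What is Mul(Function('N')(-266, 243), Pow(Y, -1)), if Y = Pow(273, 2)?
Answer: Rational(-8702, 10647) ≈ -0.81732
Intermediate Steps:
Y = 74529
Mul(Function('N')(-266, 243), Pow(Y, -1)) = Mul(Mul(229, -266), Pow(74529, -1)) = Mul(-60914, Rational(1, 74529)) = Rational(-8702, 10647)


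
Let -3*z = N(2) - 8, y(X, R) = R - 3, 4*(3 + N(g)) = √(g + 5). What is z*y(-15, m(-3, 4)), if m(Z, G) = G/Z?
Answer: -143/9 + 13*√7/36 ≈ -14.933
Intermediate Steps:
N(g) = -3 + √(5 + g)/4 (N(g) = -3 + √(g + 5)/4 = -3 + √(5 + g)/4)
y(X, R) = -3 + R
z = 11/3 - √7/12 (z = -((-3 + √(5 + 2)/4) - 8)/3 = -((-3 + √7/4) - 8)/3 = -(-11 + √7/4)/3 = 11/3 - √7/12 ≈ 3.4462)
z*y(-15, m(-3, 4)) = (11/3 - √7/12)*(-3 + 4/(-3)) = (11/3 - √7/12)*(-3 + 4*(-⅓)) = (11/3 - √7/12)*(-3 - 4/3) = (11/3 - √7/12)*(-13/3) = -143/9 + 13*√7/36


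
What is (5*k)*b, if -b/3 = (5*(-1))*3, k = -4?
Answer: -900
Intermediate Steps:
b = 45 (b = -3*5*(-1)*3 = -(-15)*3 = -3*(-15) = 45)
(5*k)*b = (5*(-4))*45 = -20*45 = -900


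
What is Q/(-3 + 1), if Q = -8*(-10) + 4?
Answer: -42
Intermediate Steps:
Q = 84 (Q = 80 + 4 = 84)
Q/(-3 + 1) = 84/(-3 + 1) = 84/(-2) = -½*84 = -42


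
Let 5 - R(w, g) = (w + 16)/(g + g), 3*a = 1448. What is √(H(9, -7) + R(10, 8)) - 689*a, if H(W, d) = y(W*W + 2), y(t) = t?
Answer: -997672/3 + √1382/4 ≈ -3.3255e+5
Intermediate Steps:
a = 1448/3 (a = (⅓)*1448 = 1448/3 ≈ 482.67)
H(W, d) = 2 + W² (H(W, d) = W*W + 2 = W² + 2 = 2 + W²)
R(w, g) = 5 - (16 + w)/(2*g) (R(w, g) = 5 - (w + 16)/(g + g) = 5 - (16 + w)/(2*g))
√(H(9, -7) + R(10, 8)) - 689*a = √((2 + 9²) + (½)*(-16 - 1*10 + 10*8)/8) - 689*1448/3 = √((2 + 81) + (½)*(⅛)*(-16 - 10 + 80)) - 997672/3 = √(83 + (½)*(⅛)*54) - 997672/3 = √(83 + 27/8) - 997672/3 = √(691/8) - 997672/3 = √1382/4 - 997672/3 = -997672/3 + √1382/4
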